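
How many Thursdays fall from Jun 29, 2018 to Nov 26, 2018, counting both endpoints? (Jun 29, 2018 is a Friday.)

21

Jun 29, 2018 is a Friday; the first Thursday on or after it is Jul 5, 2018 (6 days later).
From Jul 5, 2018 to Nov 26, 2018: 26 + 31 + 30 + 31 + 26 = 144 days (rest of Jul, Aug, Sep, Oct, Nov).
144 ÷ 7 = 20 full weeks with remainder 4, so 20 more Thursdays after the first → 21.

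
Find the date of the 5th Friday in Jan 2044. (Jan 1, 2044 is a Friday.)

Jan 29, 2044

Jan 2044 begins on a Friday, so the first Friday is Jan 1.
The 5th Friday is 4 weeks later: 1 + 28 = 29.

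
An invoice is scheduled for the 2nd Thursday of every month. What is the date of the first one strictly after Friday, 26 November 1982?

November 1982 starts on a Monday; its first Thursday is the 4th, so the 2nd Thursday is the 11th — 11 November 1982.
That is not after 26 November 1982, so look at December 1982.
December 1982 starts on a Wednesday; its first Thursday is the 2nd, so the 2nd Thursday is the 9th — 9 December 1982.

9 December 1982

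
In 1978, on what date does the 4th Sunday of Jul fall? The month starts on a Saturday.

Jul 23, 1978

Jul 1978 begins on a Saturday, so the first Sunday is Jul 2 (1 day later).
The 4th Sunday is 3 weeks later: 2 + 21 = 23.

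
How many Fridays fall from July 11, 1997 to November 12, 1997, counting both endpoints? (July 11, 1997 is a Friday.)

18

July 11, 1997 is a Friday; the first Friday on or after it is July 11, 1997.
From July 11, 1997 to November 12, 1997: 20 + 31 + 30 + 31 + 12 = 124 days (rest of July, August, September, October, November).
124 ÷ 7 = 17 full weeks with remainder 5, so 17 more Fridays after the first → 18.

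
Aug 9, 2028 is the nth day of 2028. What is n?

222

Days in months before Aug: 31 + 29 + 31 + 30 + 31 + 30 + 31 = 213.
Plus 9 days into Aug → day 222.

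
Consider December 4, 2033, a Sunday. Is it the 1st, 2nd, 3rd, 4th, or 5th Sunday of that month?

1st

Day 4 falls in week ⌈4/7⌉ of the month.
Days 1–7 hold the 1st Sunday, 8–14 the 2nd, 15–21 the 3rd, 22–28 the 4th, 29–31 the 5th.
4 is in the range for the 1st.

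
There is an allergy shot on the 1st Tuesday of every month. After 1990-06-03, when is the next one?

1990-06-05

June 1990 starts on a Friday, so its 1st Tuesday is 1990-06-05 (4 days in).
1990-06-05 is after 1990-06-03, so that is the next one.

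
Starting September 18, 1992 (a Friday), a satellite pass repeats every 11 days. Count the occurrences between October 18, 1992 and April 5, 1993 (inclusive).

16

Occurrences land 11·i days after September 18, 1992 for i = 0, 1, 2, …
October 18, 1992 is 30 days after the start; 30 ÷ 11 = 2 remainder 8; since the remainder is 8, round up to i = 3. First occurrence in the window: #4 on October 21, 1992 (3×11 = 33 days in).
April 5, 1993 is 199 days after the start; 199 ÷ 11 = 18 remainder 1. Last occurrence in the window: #19 on April 4, 1993.
Occurrences #4 through #19: 16 in total.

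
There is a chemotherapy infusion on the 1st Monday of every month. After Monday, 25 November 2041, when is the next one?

November 2041 starts on a Friday, so its 1st Monday is 4 November 2041 (3 days in).
That is not after 25 November 2041, so look at December 2041.
December 2041 starts on a Sunday, so its 1st Monday is 2 December 2041 (1 day in).

2 December 2041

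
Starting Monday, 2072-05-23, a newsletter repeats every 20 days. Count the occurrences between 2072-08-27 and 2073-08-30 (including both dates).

Occurrences land 20·i days after 2072-05-23 for i = 0, 1, 2, …
2072-08-27 is 96 days after the start; 96 ÷ 20 = 4 remainder 16; since the remainder is 16, round up to i = 5. First occurrence in the window: #6 on 2072-08-31 (5×20 = 100 days in).
2073-08-30 is 464 days after the start; 464 ÷ 20 = 23 remainder 4. Last occurrence in the window: #24 on 2073-08-26.
Occurrences #6 through #24: 19 in total.

19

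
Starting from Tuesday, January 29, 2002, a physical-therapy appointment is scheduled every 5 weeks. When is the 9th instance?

November 5, 2002

The 9th occurrence is 8 intervals after the first: 8 × 35 = 280 days after January 29, 2002.
January has 31 days — 2 days to the end of January leaves 278.
February has 28 days (250 left).
March has 31 days (219 left).
April has 30 days (189 left).
May has 31 days (158 left).
June has 30 days (128 left).
July has 31 days (97 left).
August has 31 days (66 left).
September has 30 days (36 left).
October has 31 days (5 left).
5 days into November → November 5, 2002.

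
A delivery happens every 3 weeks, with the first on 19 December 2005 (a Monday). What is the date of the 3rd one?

30 January 2006

The 3rd occurrence is 2 intervals after the first: 2 × 21 = 42 days after 19 December 2005.
December has 31 days — 12 days to the end of December leaves 30.
30 days into January → 30 January 2006.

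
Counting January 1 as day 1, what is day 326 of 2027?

Nov 22, 2027

Jan has 31 days (326 − 31 = 295 remain).
Feb has 28 days (295 − 28 = 267 remain).
Mar has 31 days (267 − 31 = 236 remain).
Apr has 30 days (236 − 30 = 206 remain).
May has 31 days (206 − 31 = 175 remain).
Jun has 30 days (175 − 30 = 145 remain).
Jul has 31 days (145 − 31 = 114 remain).
Aug has 31 days (114 − 31 = 83 remain).
Sep has 30 days (83 − 30 = 53 remain).
Oct has 31 days (53 − 31 = 22 remain).
22 into Nov → Nov 22.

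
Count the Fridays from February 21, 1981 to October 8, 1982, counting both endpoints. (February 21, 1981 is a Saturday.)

85

February 21, 1981 is a Saturday; the first Friday on or after it is February 27, 1981 (6 days later).
From February 27, 1981 to October 8, 1982: 307 + 281 = 588 days (rest of 1981, to October 8, 1982 in 1982).
588 ÷ 7 = 84 full weeks with remainder 0, so 84 more Fridays after the first → 85.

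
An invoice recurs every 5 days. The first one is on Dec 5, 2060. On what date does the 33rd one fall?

The 33rd occurrence is 32 intervals after the first: 32 × 5 = 160 days after Dec 5, 2060.
Dec has 31 days — 26 days to the end of Dec leaves 134.
Jan has 31 days (103 left).
Feb has 28 days (75 left).
Mar has 31 days (44 left).
Apr has 30 days (14 left).
14 days into May → May 14, 2061.

May 14, 2061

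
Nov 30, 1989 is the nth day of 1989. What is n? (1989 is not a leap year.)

334

Days in months before Nov: 31 + 28 + 31 + 30 + 31 + 30 + 31 + 31 + 30 + 31 = 304.
Plus 30 days into Nov → day 334.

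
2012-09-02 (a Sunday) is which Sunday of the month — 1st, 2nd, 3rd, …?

Day 2 falls in week ⌈2/7⌉ of the month.
Days 1–7 hold the 1st Sunday, 8–14 the 2nd, 15–21 the 3rd, 22–28 the 4th, 29–31 the 5th.
2 is in the range for the 1st.

1st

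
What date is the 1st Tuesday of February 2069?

2069-02-05

February 2069 begins on a Friday, so the first Tuesday is February 5 (4 days later).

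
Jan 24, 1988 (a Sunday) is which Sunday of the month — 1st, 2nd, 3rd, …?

Day 24 falls in week ⌈24/7⌉ of the month.
Days 1–7 hold the 1st Sunday, 8–14 the 2nd, 15–21 the 3rd, 22–28 the 4th, 29–31 the 5th.
24 is in the range for the 4th.

4th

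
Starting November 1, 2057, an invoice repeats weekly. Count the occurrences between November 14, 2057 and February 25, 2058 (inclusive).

15

Occurrences land 7·i days after November 1, 2057 for i = 0, 1, 2, …
November 14, 2057 is 13 days after the start; 13 ÷ 7 = 1 remainder 6; since the remainder is 6, round up to i = 2. First occurrence in the window: #3 on November 15, 2057 (2×7 = 14 days in).
February 25, 2058 is 116 days after the start; 116 ÷ 7 = 16 remainder 4. Last occurrence in the window: #17 on February 21, 2058.
Occurrences #3 through #17: 15 in total.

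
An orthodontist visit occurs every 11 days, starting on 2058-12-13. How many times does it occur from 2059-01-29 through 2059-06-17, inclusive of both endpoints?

12

Occurrences land 11·i days after 2058-12-13 for i = 0, 1, 2, …
2059-01-29 is 47 days after the start; 47 ÷ 11 = 4 remainder 3; since the remainder is 3, round up to i = 5. First occurrence in the window: #6 on 2059-02-06 (5×11 = 55 days in).
2059-06-17 is 186 days after the start; 186 ÷ 11 = 16 remainder 10. Last occurrence in the window: #17 on 2059-06-07.
Occurrences #6 through #17: 12 in total.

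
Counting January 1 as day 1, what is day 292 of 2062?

19 October 2062

January has 31 days (292 − 31 = 261 remain).
February has 28 days (261 − 28 = 233 remain).
March has 31 days (233 − 31 = 202 remain).
April has 30 days (202 − 30 = 172 remain).
May has 31 days (172 − 31 = 141 remain).
June has 30 days (141 − 30 = 111 remain).
July has 31 days (111 − 31 = 80 remain).
August has 31 days (80 − 31 = 49 remain).
September has 30 days (49 − 30 = 19 remain).
19 into October → October 19.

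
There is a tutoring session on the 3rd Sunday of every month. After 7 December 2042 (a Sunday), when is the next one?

December 2042 starts on a Monday; its first Sunday is the 7th, so the 3rd Sunday is the 21st — 21 December 2042.
21 December 2042 is after 7 December 2042, so that is the next one.

21 December 2042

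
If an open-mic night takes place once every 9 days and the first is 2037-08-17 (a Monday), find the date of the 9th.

2037-10-28

The 9th occurrence is 8 intervals after the first: 8 × 9 = 72 days after 2037-08-17.
August has 31 days — 14 days to the end of August leaves 58.
September has 30 days (28 left).
28 days into October → 2037-10-28.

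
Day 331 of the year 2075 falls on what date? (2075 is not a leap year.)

Nov 27, 2075

Jan has 31 days (331 − 31 = 300 remain).
Feb has 28 days (300 − 28 = 272 remain).
Mar has 31 days (272 − 31 = 241 remain).
Apr has 30 days (241 − 30 = 211 remain).
May has 31 days (211 − 31 = 180 remain).
Jun has 30 days (180 − 30 = 150 remain).
Jul has 31 days (150 − 31 = 119 remain).
Aug has 31 days (119 − 31 = 88 remain).
Sep has 30 days (88 − 30 = 58 remain).
Oct has 31 days (58 − 31 = 27 remain).
27 into Nov → Nov 27.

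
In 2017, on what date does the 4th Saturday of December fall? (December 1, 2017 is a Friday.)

December 23, 2017

December 2017 begins on a Friday, so the first Saturday is December 2 (1 day later).
The 4th Saturday is 3 weeks later: 2 + 21 = 23.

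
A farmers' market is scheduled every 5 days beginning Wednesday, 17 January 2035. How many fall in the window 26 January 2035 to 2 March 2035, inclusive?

7

Occurrences land 5·i days after 17 January 2035 for i = 0, 1, 2, …
26 January 2035 is 9 days after the start; 9 ÷ 5 = 1 remainder 4; since the remainder is 4, round up to i = 2. First occurrence in the window: #3 on 27 January 2035 (2×5 = 10 days in).
2 March 2035 is 44 days after the start; 44 ÷ 5 = 8 remainder 4. Last occurrence in the window: #9 on 26 February 2035.
Occurrences #3 through #9: 7 in total.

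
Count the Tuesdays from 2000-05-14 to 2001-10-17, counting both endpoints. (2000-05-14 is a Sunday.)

2000-05-14 is a Sunday; the first Tuesday on or after it is 2000-05-16 (2 days later).
From 2000-05-16 to 2001-10-17: 229 + 290 = 519 days (rest of 2000, to 2001-10-17 in 2001).
519 ÷ 7 = 74 full weeks with remainder 1, so 74 more Tuesdays after the first → 75.

75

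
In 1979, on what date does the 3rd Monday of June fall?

The first Monday of June 1979 is June 4.
The 3rd Monday is 2 weeks later: 4 + 14 = 18.

1979-06-18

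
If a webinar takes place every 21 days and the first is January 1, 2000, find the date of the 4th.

The 4th occurrence is 3 intervals after the first: 3 × 21 = 63 days after January 1, 2000.
January has 31 days — 30 days to the end of January leaves 33.
February has 29 days (4 left).
4 days into March → March 4, 2000.

March 4, 2000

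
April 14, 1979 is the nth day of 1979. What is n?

Days in months before April: 31 + 28 + 31 = 90.
Plus 14 days into April → day 104.

104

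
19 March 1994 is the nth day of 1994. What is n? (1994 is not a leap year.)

Days in months before March: 31 + 28 = 59.
Plus 19 days into March → day 78.

78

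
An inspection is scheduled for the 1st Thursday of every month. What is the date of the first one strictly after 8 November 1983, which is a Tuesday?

1 December 1983

November 1983 starts on a Tuesday, so its 1st Thursday is 3 November 1983 (2 days in).
That is not after 8 November 1983, so look at December 1983.
December 1983 starts on a Thursday, so its 1st Thursday is 1 December 1983.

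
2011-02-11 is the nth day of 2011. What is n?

Days in months before February: 31 = 31.
Plus 11 days into February → day 42.

42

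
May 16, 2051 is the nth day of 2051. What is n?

Days in months before May: 31 + 28 + 31 + 30 = 120.
Plus 16 days into May → day 136.

136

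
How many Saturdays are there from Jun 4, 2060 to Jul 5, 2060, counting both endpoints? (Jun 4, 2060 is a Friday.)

Jun 4, 2060 is a Friday; the first Saturday on or after it is Jun 5, 2060 (1 day later).
From Jun 5, 2060 to Jul 5, 2060: 25 + 5 = 30 days (rest of Jun, Jul).
30 ÷ 7 = 4 full weeks with remainder 2, so 4 more Saturdays after the first → 5.

5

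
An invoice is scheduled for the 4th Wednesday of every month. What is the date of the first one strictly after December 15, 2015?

December 23, 2015

December 2015 starts on a Tuesday; its first Wednesday is the 2nd, so the 4th Wednesday is the 23rd — December 23, 2015.
December 23, 2015 is after December 15, 2015, so that is the next one.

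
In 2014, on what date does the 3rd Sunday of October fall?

The first Sunday of October 2014 is October 5.
The 3rd Sunday is 2 weeks later: 5 + 14 = 19.

2014-10-19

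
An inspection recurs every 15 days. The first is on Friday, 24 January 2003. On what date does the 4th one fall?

The 4th occurrence is 3 intervals after the first: 3 × 15 = 45 days after 24 January 2003.
January has 31 days — 7 days to the end of January leaves 38.
February has 28 days (10 left).
10 days into March → 10 March 2003.

10 March 2003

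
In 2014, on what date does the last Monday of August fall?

August 2014 begins on a Friday, so the first Monday is August 4 (3 days later).
August 2014 has 31 days. Adding weeks: 4, 11, 18, 25 — the last one ≤ 31 is the 25th.

August 25, 2014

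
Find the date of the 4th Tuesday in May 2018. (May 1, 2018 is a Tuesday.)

May 2018 begins on a Tuesday, so the first Tuesday is May 1.
The 4th Tuesday is 3 weeks later: 1 + 21 = 22.

May 22, 2018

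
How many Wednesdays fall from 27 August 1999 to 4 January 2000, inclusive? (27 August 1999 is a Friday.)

27 August 1999 is a Friday; the first Wednesday on or after it is 1 September 1999 (5 days later).
From 1 September 1999 to 4 January 2000: 29 + 31 + 30 + 31 + 4 = 125 days (rest of September, October, November, December, January).
125 ÷ 7 = 17 full weeks with remainder 6, so 17 more Wednesdays after the first → 18.

18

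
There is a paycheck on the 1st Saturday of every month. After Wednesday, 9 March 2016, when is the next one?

2 April 2016

March 2016 starts on a Tuesday, so its 1st Saturday is 5 March 2016 (4 days in).
That is not after 9 March 2016, so look at April 2016.
April 2016 starts on a Friday, so its 1st Saturday is 2 April 2016 (1 day in).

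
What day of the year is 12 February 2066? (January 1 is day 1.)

43

Days in months before February: 31 = 31.
Plus 12 days into February → day 43.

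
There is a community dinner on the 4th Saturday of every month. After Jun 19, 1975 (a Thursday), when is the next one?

Jun 1975 starts on a Sunday; its first Saturday is the 7th, so the 4th Saturday is the 28th — Jun 28, 1975.
Jun 28, 1975 is after Jun 19, 1975, so that is the next one.

Jun 28, 1975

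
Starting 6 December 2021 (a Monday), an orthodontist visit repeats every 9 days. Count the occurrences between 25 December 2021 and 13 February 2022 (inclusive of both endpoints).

5

Occurrences land 9·i days after 6 December 2021 for i = 0, 1, 2, …
25 December 2021 is 19 days after the start; 19 ÷ 9 = 2 remainder 1; since the remainder is 1, round up to i = 3. First occurrence in the window: #4 on 2 January 2022 (3×9 = 27 days in).
13 February 2022 is 69 days after the start; 69 ÷ 9 = 7 remainder 6. Last occurrence in the window: #8 on 7 February 2022.
Occurrences #4 through #8: 5 in total.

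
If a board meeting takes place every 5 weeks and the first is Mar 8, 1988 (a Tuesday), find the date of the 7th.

Oct 4, 1988

The 7th occurrence is 6 intervals after the first: 6 × 35 = 210 days after Mar 8, 1988.
Mar has 31 days — 23 days to the end of Mar leaves 187.
Apr has 30 days (157 left).
May has 31 days (126 left).
Jun has 30 days (96 left).
Jul has 31 days (65 left).
Aug has 31 days (34 left).
Sep has 30 days (4 left).
4 days into Oct → Oct 4, 1988.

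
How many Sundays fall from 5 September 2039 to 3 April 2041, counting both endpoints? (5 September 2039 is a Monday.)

82

5 September 2039 is a Monday; the first Sunday on or after it is 11 September 2039 (6 days later).
From 11 September 2039 to 3 April 2041: 111 + 366 + 93 = 570 days (rest of 2039, 2040, to 3 April 2041 in 2041).
570 ÷ 7 = 81 full weeks with remainder 3, so 81 more Sundays after the first → 82.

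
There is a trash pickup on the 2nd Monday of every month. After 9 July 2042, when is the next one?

14 July 2042

July 2042 starts on a Tuesday; its first Monday is the 7th, so the 2nd Monday is the 14th — 14 July 2042.
14 July 2042 is after 9 July 2042, so that is the next one.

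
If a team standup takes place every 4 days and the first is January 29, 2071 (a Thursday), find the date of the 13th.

March 18, 2071

The 13th occurrence is 12 intervals after the first: 12 × 4 = 48 days after January 29, 2071.
January has 31 days — 2 days to the end of January leaves 46.
February has 28 days (18 left).
18 days into March → March 18, 2071.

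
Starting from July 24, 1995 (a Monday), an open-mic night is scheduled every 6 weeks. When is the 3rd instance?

October 16, 1995

The 3rd occurrence is 2 intervals after the first: 2 × 42 = 84 days after July 24, 1995.
July has 31 days — 7 days to the end of July leaves 77.
August has 31 days (46 left).
September has 30 days (16 left).
16 days into October → October 16, 1995.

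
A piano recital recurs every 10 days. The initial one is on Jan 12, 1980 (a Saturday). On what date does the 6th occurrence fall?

Mar 2, 1980

The 6th occurrence is 5 intervals after the first: 5 × 10 = 50 days after Jan 12, 1980.
Jan has 31 days — 19 days to the end of Jan leaves 31.
Feb has 29 days (2 left).
2 days into Mar → Mar 2, 1980.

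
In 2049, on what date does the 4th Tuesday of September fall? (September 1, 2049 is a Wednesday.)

September 2049 begins on a Wednesday, so the first Tuesday is September 7 (6 days later).
The 4th Tuesday is 3 weeks later: 7 + 21 = 28.

September 28, 2049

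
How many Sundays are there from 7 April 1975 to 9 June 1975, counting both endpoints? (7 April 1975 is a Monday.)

9

7 April 1975 is a Monday; the first Sunday on or after it is 13 April 1975 (6 days later).
From 13 April 1975 to 9 June 1975: 17 + 31 + 9 = 57 days (rest of April, May, June).
57 ÷ 7 = 8 full weeks with remainder 1, so 8 more Sundays after the first → 9.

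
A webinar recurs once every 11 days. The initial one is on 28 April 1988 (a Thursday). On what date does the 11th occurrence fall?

The 11th occurrence is 10 intervals after the first: 10 × 11 = 110 days after 28 April 1988.
April has 30 days — 2 days to the end of April leaves 108.
May has 31 days (77 left).
June has 30 days (47 left).
July has 31 days (16 left).
16 days into August → 16 August 1988.

16 August 1988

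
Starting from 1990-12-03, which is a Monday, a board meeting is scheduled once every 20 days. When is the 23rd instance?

1992-02-16

The 23rd occurrence is 22 intervals after the first: 22 × 20 = 440 days after 1990-12-03.
December has 31 days — 28 days to the end of December leaves 412.
1991 has 365 days (47 left).
January has 31 days (16 left).
16 days into February → 1992-02-16.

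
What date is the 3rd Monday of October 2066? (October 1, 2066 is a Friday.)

October 2066 begins on a Friday, so the first Monday is October 4 (3 days later).
The 3rd Monday is 2 weeks later: 4 + 14 = 18.

October 18, 2066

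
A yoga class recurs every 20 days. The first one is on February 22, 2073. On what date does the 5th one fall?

May 13, 2073

The 5th occurrence is 4 intervals after the first: 4 × 20 = 80 days after February 22, 2073.
February has 28 days — 6 days to the end of February leaves 74.
March has 31 days (43 left).
April has 30 days (13 left).
13 days into May → May 13, 2073.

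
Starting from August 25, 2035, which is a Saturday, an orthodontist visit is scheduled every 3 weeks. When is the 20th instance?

The 20th occurrence is 19 intervals after the first: 19 × 21 = 399 days after August 25, 2035.
August has 31 days — 6 days to the end of August leaves 393.
September has 30 days (363 left).
October has 31 days (332 left).
November has 30 days (302 left).
December has 31 days (271 left).
January has 31 days (240 left).
February has 29 days (211 left).
March has 31 days (180 left).
April has 30 days (150 left).
May has 31 days (119 left).
June has 30 days (89 left).
July has 31 days (58 left).
August has 31 days (27 left).
27 days into September → September 27, 2036.

September 27, 2036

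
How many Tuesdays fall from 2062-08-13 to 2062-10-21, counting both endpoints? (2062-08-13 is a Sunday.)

2062-08-13 is a Sunday; the first Tuesday on or after it is 2062-08-15 (2 days later).
From 2062-08-15 to 2062-10-21: 16 + 30 + 21 = 67 days (rest of August, September, October).
67 ÷ 7 = 9 full weeks with remainder 4, so 9 more Tuesdays after the first → 10.

10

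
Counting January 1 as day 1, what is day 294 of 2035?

January has 31 days (294 − 31 = 263 remain).
February has 28 days (263 − 28 = 235 remain).
March has 31 days (235 − 31 = 204 remain).
April has 30 days (204 − 30 = 174 remain).
May has 31 days (174 − 31 = 143 remain).
June has 30 days (143 − 30 = 113 remain).
July has 31 days (113 − 31 = 82 remain).
August has 31 days (82 − 31 = 51 remain).
September has 30 days (51 − 30 = 21 remain).
21 into October → October 21.

21 October 2035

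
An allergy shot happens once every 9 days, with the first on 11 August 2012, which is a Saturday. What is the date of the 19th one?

20 January 2013

The 19th occurrence is 18 intervals after the first: 18 × 9 = 162 days after 11 August 2012.
August has 31 days — 20 days to the end of August leaves 142.
September has 30 days (112 left).
October has 31 days (81 left).
November has 30 days (51 left).
December has 31 days (20 left).
20 days into January → 20 January 2013.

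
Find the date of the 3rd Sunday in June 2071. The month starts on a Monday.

June 2071 begins on a Monday, so the first Sunday is June 7 (6 days later).
The 3rd Sunday is 2 weeks later: 7 + 14 = 21.

2071-06-21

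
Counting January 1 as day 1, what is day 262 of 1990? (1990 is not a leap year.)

January has 31 days (262 − 31 = 231 remain).
February has 28 days (231 − 28 = 203 remain).
March has 31 days (203 − 31 = 172 remain).
April has 30 days (172 − 30 = 142 remain).
May has 31 days (142 − 31 = 111 remain).
June has 30 days (111 − 30 = 81 remain).
July has 31 days (81 − 31 = 50 remain).
August has 31 days (50 − 31 = 19 remain).
19 into September → September 19.

September 19, 1990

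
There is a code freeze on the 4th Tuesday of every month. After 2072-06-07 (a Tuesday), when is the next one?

2072-06-28

June 2072 starts on a Wednesday; its first Tuesday is the 7th, so the 4th Tuesday is the 28th — 2072-06-28.
2072-06-28 is after 2072-06-07, so that is the next one.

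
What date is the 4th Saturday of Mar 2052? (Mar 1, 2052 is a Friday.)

Mar 23, 2052

Mar 2052 begins on a Friday, so the first Saturday is Mar 2 (1 day later).
The 4th Saturday is 3 weeks later: 2 + 21 = 23.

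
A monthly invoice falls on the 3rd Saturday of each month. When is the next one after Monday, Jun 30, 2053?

Jun 2053 starts on a Sunday; its first Saturday is the 7th, so the 3rd Saturday is the 21st — Jun 21, 2053.
That is not after Jun 30, 2053, so look at Jul 2053.
Jul 2053 starts on a Tuesday; its first Saturday is the 5th, so the 3rd Saturday is the 19th — Jul 19, 2053.

Jul 19, 2053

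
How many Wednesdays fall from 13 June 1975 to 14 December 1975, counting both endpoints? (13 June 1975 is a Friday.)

13 June 1975 is a Friday; the first Wednesday on or after it is 18 June 1975 (5 days later).
From 18 June 1975 to 14 December 1975: 12 + 31 + 31 + 30 + 31 + 30 + 14 = 179 days (rest of June, July, August, September, October, November, December).
179 ÷ 7 = 25 full weeks with remainder 4, so 25 more Wednesdays after the first → 26.

26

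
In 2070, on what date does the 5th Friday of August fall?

The first Friday of August 2070 is August 1.
The 5th Friday is 4 weeks later: 1 + 28 = 29.

August 29, 2070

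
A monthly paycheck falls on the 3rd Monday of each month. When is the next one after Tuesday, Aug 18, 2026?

Sep 21, 2026

Aug 2026 starts on a Saturday; its first Monday is the 3rd, so the 3rd Monday is the 17th — Aug 17, 2026.
That is not after Aug 18, 2026, so look at Sep 2026.
Sep 2026 starts on a Tuesday; its first Monday is the 7th, so the 3rd Monday is the 21st — Sep 21, 2026.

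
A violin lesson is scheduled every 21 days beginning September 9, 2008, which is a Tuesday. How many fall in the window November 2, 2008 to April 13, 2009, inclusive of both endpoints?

8

Occurrences land 21·i days after September 9, 2008 for i = 0, 1, 2, …
November 2, 2008 is 54 days after the start; 54 ÷ 21 = 2 remainder 12; since the remainder is 12, round up to i = 3. First occurrence in the window: #4 on November 11, 2008 (3×21 = 63 days in).
April 13, 2009 is 216 days after the start; 216 ÷ 21 = 10 remainder 6. Last occurrence in the window: #11 on April 7, 2009.
Occurrences #4 through #11: 8 in total.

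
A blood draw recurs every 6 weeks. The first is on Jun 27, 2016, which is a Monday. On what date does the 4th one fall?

Oct 31, 2016

The 4th occurrence is 3 intervals after the first: 3 × 42 = 126 days after Jun 27, 2016.
Jun has 30 days — 3 days to the end of Jun leaves 123.
Jul has 31 days (92 left).
Aug has 31 days (61 left).
Sep has 30 days (31 left).
31 days into Oct → Oct 31, 2016.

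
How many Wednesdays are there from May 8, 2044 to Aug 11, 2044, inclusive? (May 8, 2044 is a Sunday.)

May 8, 2044 is a Sunday; the first Wednesday on or after it is May 11, 2044 (3 days later).
From May 11, 2044 to Aug 11, 2044: 20 + 30 + 31 + 11 = 92 days (rest of May, Jun, Jul, Aug).
92 ÷ 7 = 13 full weeks with remainder 1, so 13 more Wednesdays after the first → 14.

14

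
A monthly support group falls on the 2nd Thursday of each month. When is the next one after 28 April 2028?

April 2028 starts on a Saturday; its first Thursday is the 6th, so the 2nd Thursday is the 13th — 13 April 2028.
That is not after 28 April 2028, so look at May 2028.
May 2028 starts on a Monday; its first Thursday is the 4th, so the 2nd Thursday is the 11th — 11 May 2028.

11 May 2028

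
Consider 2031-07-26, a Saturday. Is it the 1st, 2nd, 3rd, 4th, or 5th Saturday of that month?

4th

Day 26 falls in week ⌈26/7⌉ of the month.
Days 1–7 hold the 1st Saturday, 8–14 the 2nd, 15–21 the 3rd, 22–28 the 4th, 29–31 the 5th.
26 is in the range for the 4th.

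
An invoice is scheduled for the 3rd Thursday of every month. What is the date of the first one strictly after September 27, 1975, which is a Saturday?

September 1975 starts on a Monday; its first Thursday is the 4th, so the 3rd Thursday is the 18th — September 18, 1975.
That is not after September 27, 1975, so look at October 1975.
October 1975 starts on a Wednesday; its first Thursday is the 2nd, so the 3rd Thursday is the 16th — October 16, 1975.

October 16, 1975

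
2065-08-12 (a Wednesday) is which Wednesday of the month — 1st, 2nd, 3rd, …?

2nd

Day 12 falls in week ⌈12/7⌉ of the month.
Days 1–7 hold the 1st Wednesday, 8–14 the 2nd, 15–21 the 3rd, 22–28 the 4th, 29–31 the 5th.
12 is in the range for the 2nd.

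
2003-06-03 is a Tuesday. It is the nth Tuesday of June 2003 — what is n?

Day 3 falls in week ⌈3/7⌉ of the month.
Days 1–7 hold the 1st Tuesday, 8–14 the 2nd, 15–21 the 3rd, 22–28 the 4th, 29–31 the 5th.
3 is in the range for the 1st.

1st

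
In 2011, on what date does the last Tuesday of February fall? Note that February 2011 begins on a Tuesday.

22 February 2011

February 2011 begins on a Tuesday, so the first Tuesday is February 1.
February 2011 has 28 days. Adding weeks: 1, 8, 15, 22 — the last one ≤ 28 is the 22nd.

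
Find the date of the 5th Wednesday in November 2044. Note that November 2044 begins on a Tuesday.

November 2044 begins on a Tuesday, so the first Wednesday is November 2 (1 day later).
The 5th Wednesday is 4 weeks later: 2 + 28 = 30.

30 November 2044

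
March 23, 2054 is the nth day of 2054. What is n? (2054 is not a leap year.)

82

Days in months before March: 31 + 28 = 59.
Plus 23 days into March → day 82.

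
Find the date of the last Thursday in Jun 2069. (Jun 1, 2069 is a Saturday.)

Jun 2069 begins on a Saturday, so the first Thursday is Jun 6 (5 days later).
Jun 2069 has 30 days. Adding weeks: 6, 13, 20, 27 — the last one ≤ 30 is the 27th.

Jun 27, 2069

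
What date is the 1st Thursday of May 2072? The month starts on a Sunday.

May 5, 2072

May 2072 begins on a Sunday, so the first Thursday is May 5 (4 days later).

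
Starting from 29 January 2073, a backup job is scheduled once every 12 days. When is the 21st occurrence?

The 21st occurrence is 20 intervals after the first: 20 × 12 = 240 days after 29 January 2073.
January has 31 days — 2 days to the end of January leaves 238.
February has 28 days (210 left).
March has 31 days (179 left).
April has 30 days (149 left).
May has 31 days (118 left).
June has 30 days (88 left).
July has 31 days (57 left).
August has 31 days (26 left).
26 days into September → 26 September 2073.

26 September 2073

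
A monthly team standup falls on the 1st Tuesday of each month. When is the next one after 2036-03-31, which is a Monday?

March 2036 starts on a Saturday, so its 1st Tuesday is 2036-03-04 (3 days in).
That is not after 2036-03-31, so look at April 2036.
April 2036 starts on a Tuesday, so its 1st Tuesday is 2036-04-01.

2036-04-01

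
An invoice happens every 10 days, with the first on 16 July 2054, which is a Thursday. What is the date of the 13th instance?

13 November 2054

The 13th occurrence is 12 intervals after the first: 12 × 10 = 120 days after 16 July 2054.
July has 31 days — 15 days to the end of July leaves 105.
August has 31 days (74 left).
September has 30 days (44 left).
October has 31 days (13 left).
13 days into November → 13 November 2054.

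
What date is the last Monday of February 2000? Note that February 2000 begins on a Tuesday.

February 2000 begins on a Tuesday, so the first Monday is February 7 (6 days later).
February 2000 has 29 days. Adding weeks: 7, 14, 21, 28 — the last one ≤ 29 is the 28th.

28 February 2000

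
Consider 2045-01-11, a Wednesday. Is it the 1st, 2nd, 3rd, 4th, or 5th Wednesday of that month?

2nd

Day 11 falls in week ⌈11/7⌉ of the month.
Days 1–7 hold the 1st Wednesday, 8–14 the 2nd, 15–21 the 3rd, 22–28 the 4th, 29–31 the 5th.
11 is in the range for the 2nd.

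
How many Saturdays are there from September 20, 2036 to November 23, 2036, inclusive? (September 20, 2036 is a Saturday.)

10

September 20, 2036 is a Saturday; the first Saturday on or after it is September 20, 2036.
From September 20, 2036 to November 23, 2036: 10 + 31 + 23 = 64 days (rest of September, October, November).
64 ÷ 7 = 9 full weeks with remainder 1, so 9 more Saturdays after the first → 10.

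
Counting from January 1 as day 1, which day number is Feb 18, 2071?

Days in months before Feb: 31 = 31.
Plus 18 days into Feb → day 49.

49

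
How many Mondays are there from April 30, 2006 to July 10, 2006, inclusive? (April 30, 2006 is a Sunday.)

11

April 30, 2006 is a Sunday; the first Monday on or after it is May 1, 2006 (1 day later).
From May 1, 2006 to July 10, 2006: 30 + 30 + 10 = 70 days (rest of May, June, July).
70 ÷ 7 = 10 full weeks with remainder 0, so 10 more Mondays after the first → 11.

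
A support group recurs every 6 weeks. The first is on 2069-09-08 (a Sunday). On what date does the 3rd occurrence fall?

2069-12-01

The 3rd occurrence is 2 intervals after the first: 2 × 42 = 84 days after 2069-09-08.
September has 30 days — 22 days to the end of September leaves 62.
October has 31 days (31 left).
November has 30 days (1 left).
1 day into December → 2069-12-01.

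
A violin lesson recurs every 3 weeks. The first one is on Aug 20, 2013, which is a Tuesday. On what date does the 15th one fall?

Jun 10, 2014

The 15th occurrence is 14 intervals after the first: 14 × 21 = 294 days after Aug 20, 2013.
Aug has 31 days — 11 days to the end of Aug leaves 283.
Sep has 30 days (253 left).
Oct has 31 days (222 left).
Nov has 30 days (192 left).
Dec has 31 days (161 left).
Jan has 31 days (130 left).
Feb has 28 days (102 left).
Mar has 31 days (71 left).
Apr has 30 days (41 left).
May has 31 days (10 left).
10 days into Jun → Jun 10, 2014.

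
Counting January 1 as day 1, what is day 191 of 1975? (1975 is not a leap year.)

January has 31 days (191 − 31 = 160 remain).
February has 28 days (160 − 28 = 132 remain).
March has 31 days (132 − 31 = 101 remain).
April has 30 days (101 − 30 = 71 remain).
May has 31 days (71 − 31 = 40 remain).
June has 30 days (40 − 30 = 10 remain).
10 into July → July 10.

July 10, 1975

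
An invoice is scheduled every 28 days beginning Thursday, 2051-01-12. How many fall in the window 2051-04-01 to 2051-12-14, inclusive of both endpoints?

Occurrences land 28·i days after 2051-01-12 for i = 0, 1, 2, …
2051-04-01 is 79 days after the start; 79 ÷ 28 = 2 remainder 23; since the remainder is 23, round up to i = 3. First occurrence in the window: #4 on 2051-04-06 (3×28 = 84 days in).
2051-12-14 is 336 days after the start; 336 ÷ 28 = 12 remainder 0. Last occurrence in the window: #13 on 2051-12-14.
Occurrences #4 through #13: 10 in total.

10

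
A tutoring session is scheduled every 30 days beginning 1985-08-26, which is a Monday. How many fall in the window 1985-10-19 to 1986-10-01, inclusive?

Occurrences land 30·i days after 1985-08-26 for i = 0, 1, 2, …
1985-10-19 is 54 days after the start; 54 ÷ 30 = 1 remainder 24; since the remainder is 24, round up to i = 2. First occurrence in the window: #3 on 1985-10-25 (2×30 = 60 days in).
1986-10-01 is 401 days after the start; 401 ÷ 30 = 13 remainder 11. Last occurrence in the window: #14 on 1986-09-20.
Occurrences #3 through #14: 12 in total.

12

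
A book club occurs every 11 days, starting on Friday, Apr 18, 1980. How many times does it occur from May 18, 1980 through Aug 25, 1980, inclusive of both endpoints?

9

Occurrences land 11·i days after Apr 18, 1980 for i = 0, 1, 2, …
May 18, 1980 is 30 days after the start; 30 ÷ 11 = 2 remainder 8; since the remainder is 8, round up to i = 3. First occurrence in the window: #4 on May 21, 1980 (3×11 = 33 days in).
Aug 25, 1980 is 129 days after the start; 129 ÷ 11 = 11 remainder 8. Last occurrence in the window: #12 on Aug 17, 1980.
Occurrences #4 through #12: 9 in total.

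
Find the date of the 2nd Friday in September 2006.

8 September 2006

September 2006 begins on a Friday, so the first Friday is September 1.
The 2nd Friday is 1 weeks later: 1 + 7 = 8.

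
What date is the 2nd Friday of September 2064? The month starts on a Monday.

September 12, 2064

September 2064 begins on a Monday, so the first Friday is September 5 (4 days later).
The 2nd Friday is 1 weeks later: 5 + 7 = 12.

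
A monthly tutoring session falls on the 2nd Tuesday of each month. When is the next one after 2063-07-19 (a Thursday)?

July 2063 starts on a Sunday; its first Tuesday is the 3rd, so the 2nd Tuesday is the 10th — 2063-07-10.
That is not after 2063-07-19, so look at August 2063.
August 2063 starts on a Wednesday; its first Tuesday is the 7th, so the 2nd Tuesday is the 14th — 2063-08-14.

2063-08-14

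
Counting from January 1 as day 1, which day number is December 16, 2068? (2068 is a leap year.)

351

Days in months before December: 31 + 29 + 31 + 30 + 31 + 30 + 31 + 31 + 30 + 31 + 30 = 335.
Plus 16 days into December → day 351.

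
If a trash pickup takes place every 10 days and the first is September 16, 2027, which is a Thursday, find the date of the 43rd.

The 43rd occurrence is 42 intervals after the first: 42 × 10 = 420 days after September 16, 2027.
September has 30 days — 14 days to the end of September leaves 406.
From end of September to end of 2027 is 92 days (314 left).
January has 31 days (283 left).
February has 29 days (254 left).
March has 31 days (223 left).
April has 30 days (193 left).
May has 31 days (162 left).
June has 30 days (132 left).
July has 31 days (101 left).
August has 31 days (70 left).
September has 30 days (40 left).
October has 31 days (9 left).
9 days into November → November 9, 2028.

November 9, 2028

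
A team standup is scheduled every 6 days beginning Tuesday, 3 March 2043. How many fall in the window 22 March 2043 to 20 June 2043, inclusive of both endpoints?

Occurrences land 6·i days after 3 March 2043 for i = 0, 1, 2, …
22 March 2043 is 19 days after the start; 19 ÷ 6 = 3 remainder 1; since the remainder is 1, round up to i = 4. First occurrence in the window: #5 on 27 March 2043 (4×6 = 24 days in).
20 June 2043 is 109 days after the start; 109 ÷ 6 = 18 remainder 1. Last occurrence in the window: #19 on 19 June 2043.
Occurrences #5 through #19: 15 in total.

15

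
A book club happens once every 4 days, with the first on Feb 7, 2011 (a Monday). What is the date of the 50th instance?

Aug 22, 2011

The 50th occurrence is 49 intervals after the first: 49 × 4 = 196 days after Feb 7, 2011.
Feb has 28 days — 21 days to the end of Feb leaves 175.
Mar has 31 days (144 left).
Apr has 30 days (114 left).
May has 31 days (83 left).
Jun has 30 days (53 left).
Jul has 31 days (22 left).
22 days into Aug → Aug 22, 2011.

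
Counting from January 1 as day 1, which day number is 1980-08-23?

236

Days in months before August: 31 + 29 + 31 + 30 + 31 + 30 + 31 = 213.
Plus 23 days into August → day 236.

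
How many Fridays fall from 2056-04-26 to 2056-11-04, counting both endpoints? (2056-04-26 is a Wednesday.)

2056-04-26 is a Wednesday; the first Friday on or after it is 2056-04-28 (2 days later).
From 2056-04-28 to 2056-11-04: 2 + 31 + 30 + 31 + 31 + 30 + 31 + 4 = 190 days (rest of April, May, June, July, August, September, October, November).
190 ÷ 7 = 27 full weeks with remainder 1, so 27 more Fridays after the first → 28.

28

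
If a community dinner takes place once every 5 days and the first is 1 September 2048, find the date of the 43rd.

The 43rd occurrence is 42 intervals after the first: 42 × 5 = 210 days after 1 September 2048.
September has 30 days — 29 days to the end of September leaves 181.
October has 31 days (150 left).
November has 30 days (120 left).
December has 31 days (89 left).
January has 31 days (58 left).
February has 28 days (30 left).
30 days into March → 30 March 2049.

30 March 2049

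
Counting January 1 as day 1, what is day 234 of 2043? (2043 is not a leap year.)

January has 31 days (234 − 31 = 203 remain).
February has 28 days (203 − 28 = 175 remain).
March has 31 days (175 − 31 = 144 remain).
April has 30 days (144 − 30 = 114 remain).
May has 31 days (114 − 31 = 83 remain).
June has 30 days (83 − 30 = 53 remain).
July has 31 days (53 − 31 = 22 remain).
22 into August → August 22.

2043-08-22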